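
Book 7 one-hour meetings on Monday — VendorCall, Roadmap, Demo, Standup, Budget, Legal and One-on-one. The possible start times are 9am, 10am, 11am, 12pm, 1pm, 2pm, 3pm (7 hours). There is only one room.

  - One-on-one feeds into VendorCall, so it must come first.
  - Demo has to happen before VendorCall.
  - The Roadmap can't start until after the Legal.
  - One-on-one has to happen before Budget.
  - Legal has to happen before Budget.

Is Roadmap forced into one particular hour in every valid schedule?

No

Roadmap can be 10am (e.g. Demo in 12pm; Budget in 2pm; One-on-one in 11am; Standup in 3pm; VendorCall in 1pm; Legal in 9am; Roadmap in 10am) or 11am (e.g. Legal -> 9am, Budget -> 2pm, Demo -> 12pm, Roadmap -> 11am, VendorCall -> 1pm, One-on-one -> 10am, Standup -> 3pm).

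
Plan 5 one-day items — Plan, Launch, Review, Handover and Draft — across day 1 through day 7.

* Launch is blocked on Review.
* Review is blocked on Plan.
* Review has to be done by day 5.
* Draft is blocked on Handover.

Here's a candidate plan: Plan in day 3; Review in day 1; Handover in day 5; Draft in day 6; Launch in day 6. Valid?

Review is blocked on Plan — violated.
Review has to be done by day 5 — holds.
Launch is blocked on Review — holds.
Draft is blocked on Handover — holds.

Invalid. Review is blocked on Plan.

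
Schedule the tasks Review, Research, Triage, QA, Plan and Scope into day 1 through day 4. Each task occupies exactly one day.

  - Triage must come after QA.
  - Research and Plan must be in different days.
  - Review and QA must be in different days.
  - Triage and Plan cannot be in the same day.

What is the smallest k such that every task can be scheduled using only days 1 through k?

2 days

The precedence chain requires at least 2 distinct days.
2 works (last occupied day: day 2): for example Review in day 2, QA in day 1, Triage in day 2, Scope in day 1, Plan in day 1, Research in day 2.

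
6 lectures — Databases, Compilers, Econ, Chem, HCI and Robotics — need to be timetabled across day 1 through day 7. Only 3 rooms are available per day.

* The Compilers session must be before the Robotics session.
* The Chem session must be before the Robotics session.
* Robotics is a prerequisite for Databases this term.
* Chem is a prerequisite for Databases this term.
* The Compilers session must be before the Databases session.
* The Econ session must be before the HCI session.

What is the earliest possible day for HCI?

day 2

Precedence pushes HCI to at least day 2.
HCI at day 2 is achievable: Databases in day 3; Chem in day 1; HCI in day 2; Compilers in day 1; Robotics in day 2; Econ in day 1.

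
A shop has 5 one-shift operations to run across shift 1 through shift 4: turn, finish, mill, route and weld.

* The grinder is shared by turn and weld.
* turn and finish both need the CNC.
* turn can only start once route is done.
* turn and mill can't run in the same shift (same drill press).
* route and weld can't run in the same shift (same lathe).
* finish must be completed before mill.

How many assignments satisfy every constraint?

Splitting on turn: it can be shift 2 (6), shift 3 (12), shift 4 (18). Listing each branch's schedules as (finish, mill, route, weld) by shift number:
turn=shift 2: (1,3,1,3) (1,3,1,4) (1,4,1,3) (1,4,1,4) (3,4,1,3) (3,4,1,4) — 6.
turn=shift 3: (1,2,1,2) (1,2,1,4) (1,2,2,1) (1,2,2,4) (1,4,1,2) (1,4,1,4) (1,4,2,1) (1,4,2,4) (2,4,1,2) (2,4,1,4) (2,4,2,1) (2,4,2,4) — 12.
turn=shift 4: (1,2,1,2) (1,2,1,3) (1,2,2,1) (1,2,2,3) (1,2,3,1) (1,2,3,2) (1,3,1,2) (1,3,1,3) (1,3,2,1) (1,3,2,3) (1,3,3,1) (1,3,3,2) (2,3,1,2) (2,3,1,3) (2,3,2,1) (2,3,2,3) (2,3,3,1) (2,3,3,2) — 18.
Summing: 6 + 12 + 18 = 36.

36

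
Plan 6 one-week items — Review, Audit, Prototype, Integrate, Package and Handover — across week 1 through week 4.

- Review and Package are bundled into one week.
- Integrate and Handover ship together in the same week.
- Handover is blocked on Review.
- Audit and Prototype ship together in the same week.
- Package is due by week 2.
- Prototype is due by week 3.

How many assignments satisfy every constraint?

Splitting on Review: it can be week 1 (9), week 2 (6). Listing each branch's schedules as (Audit, Prototype, Integrate, Package, Handover) by week number:
Review=week 1: (1,1,2,1,2) (1,1,3,1,3) (1,1,4,1,4) (2,2,2,1,2) (2,2,3,1,3) (2,2,4,1,4) (3,3,2,1,2) (3,3,3,1,3) (3,3,4,1,4) — 9.
Review=week 2: (1,1,3,2,3) (1,1,4,2,4) (2,2,3,2,3) (2,2,4,2,4) (3,3,3,2,3) (3,3,4,2,4) — 6.
Summing: 9 + 6 = 15.

15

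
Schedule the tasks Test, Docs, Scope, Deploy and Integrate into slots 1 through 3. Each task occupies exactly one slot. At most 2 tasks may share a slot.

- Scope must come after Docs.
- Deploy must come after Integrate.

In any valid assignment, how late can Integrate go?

Downstream work caps Integrate at 2.
Integrate at 2 is achievable: Scope -> 2; Integrate -> 2; Docs -> 1; Deploy -> 3; Test -> 1.

2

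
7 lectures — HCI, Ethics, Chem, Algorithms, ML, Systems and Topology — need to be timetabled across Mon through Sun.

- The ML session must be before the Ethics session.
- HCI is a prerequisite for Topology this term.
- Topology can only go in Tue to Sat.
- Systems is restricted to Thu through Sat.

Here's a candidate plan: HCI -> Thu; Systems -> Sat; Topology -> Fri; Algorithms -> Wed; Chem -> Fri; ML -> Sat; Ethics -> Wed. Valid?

No. The ML session must be before the Ethics session is not satisfied.

The ML session must be before the Ethics session — violated.
Systems is restricted to Thu through Sat — holds.
HCI is a prerequisite for Topology this term — holds.
Topology can only go in Tue to Sat — holds.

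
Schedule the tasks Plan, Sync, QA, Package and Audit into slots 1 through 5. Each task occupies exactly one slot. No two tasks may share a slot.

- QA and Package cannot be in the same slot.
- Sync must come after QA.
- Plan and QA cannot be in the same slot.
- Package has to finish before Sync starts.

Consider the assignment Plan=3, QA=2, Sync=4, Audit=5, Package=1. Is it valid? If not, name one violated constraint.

Yes

Sync must come after QA — holds.
No two tasks may share a slot — holds.
QA and Package cannot be in the same slot — holds.
Plan and QA cannot be in the same slot — holds.
Package has to finish before Sync starts — holds.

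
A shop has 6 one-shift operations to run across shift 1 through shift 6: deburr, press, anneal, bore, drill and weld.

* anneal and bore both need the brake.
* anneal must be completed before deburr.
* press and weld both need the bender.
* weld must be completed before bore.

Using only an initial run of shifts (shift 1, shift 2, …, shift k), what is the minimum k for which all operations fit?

The precedence chain requires at least 2 distinct shifts.
2 works (last occupied shift: shift 2): for example anneal in shift 1; weld in shift 1; bore in shift 2; press in shift 2; drill in shift 1; deburr in shift 2.

2 shifts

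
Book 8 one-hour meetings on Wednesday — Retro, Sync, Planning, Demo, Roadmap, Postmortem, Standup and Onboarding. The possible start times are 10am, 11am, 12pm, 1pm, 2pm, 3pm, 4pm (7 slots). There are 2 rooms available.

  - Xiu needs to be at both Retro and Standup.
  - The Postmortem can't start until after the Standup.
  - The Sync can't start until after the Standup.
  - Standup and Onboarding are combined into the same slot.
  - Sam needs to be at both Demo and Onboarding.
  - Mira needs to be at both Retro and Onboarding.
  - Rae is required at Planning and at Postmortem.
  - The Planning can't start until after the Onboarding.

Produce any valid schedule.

Postmortem in 12pm; Sync in 11am; Retro in 12pm; Standup in 10am; Planning in 11am; Roadmap in 1pm; Demo in 1pm; Onboarding in 10am

Checking: Standup(10am) before Postmortem(12pm); Standup(10am) before Sync(11am); Onboarding(10am) before Planning(11am); Retro(12pm) != Onboarding(10am); Retro(12pm) != Standup(10am); Demo(1pm) != Onboarding(10am); Planning(11am) != Postmortem(12pm); Standup = Onboarding = 10am; max 2 per slot (cap 2).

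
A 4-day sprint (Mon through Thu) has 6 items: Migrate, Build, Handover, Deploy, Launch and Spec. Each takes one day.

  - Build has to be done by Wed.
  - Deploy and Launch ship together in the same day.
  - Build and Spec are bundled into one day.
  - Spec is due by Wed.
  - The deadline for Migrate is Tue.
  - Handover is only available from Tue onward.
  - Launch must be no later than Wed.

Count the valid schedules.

Splitting on Migrate: it can be Mon (27), Tue (27). Listing each branch's schedules as (Build, Handover, Deploy, Launch, Spec):
Migrate=Mon: (Mon,Tue,Mon,Mon,Mon) (Mon,Tue,Tue,Tue,Mon) (Mon,Tue,Wed,Wed,Mon) (Mon,Wed,Mon,Mon,Mon) (Mon,Wed,Tue,Tue,Mon) (Mon,Wed,Wed,Wed,Mon) (Mon,Thu,Mon,Mon,Mon) (Mon,Thu,Tue,Tue,Mon) (Mon,Thu,Wed,Wed,Mon) (Tue,Tue,Mon,Mon,Tue) (Tue,Tue,Tue,Tue,Tue) (Tue,Tue,Wed,Wed,Tue) (Tue,Wed,Mon,Mon,Tue) (Tue,Wed,Tue,Tue,Tue) (Tue,Wed,Wed,Wed,Tue) (Tue,Thu,Mon,Mon,Tue) (Tue,Thu,Tue,Tue,Tue) (Tue,Thu,Wed,Wed,Tue) (Wed,Tue,Mon,Mon,Wed) (Wed,Tue,Tue,Tue,Wed) (Wed,Tue,Wed,Wed,Wed) (Wed,Wed,Mon,Mon,Wed) (Wed,Wed,Tue,Tue,Wed) (Wed,Wed,Wed,Wed,Wed) (Wed,Thu,Mon,Mon,Wed) (Wed,Thu,Tue,Tue,Wed) (Wed,Thu,Wed,Wed,Wed) — 27.
Migrate=Tue: (Mon,Tue,Mon,Mon,Mon) (Mon,Tue,Tue,Tue,Mon) (Mon,Tue,Wed,Wed,Mon) (Mon,Wed,Mon,Mon,Mon) (Mon,Wed,Tue,Tue,Mon) (Mon,Wed,Wed,Wed,Mon) (Mon,Thu,Mon,Mon,Mon) (Mon,Thu,Tue,Tue,Mon) (Mon,Thu,Wed,Wed,Mon) (Tue,Tue,Mon,Mon,Tue) (Tue,Tue,Tue,Tue,Tue) (Tue,Tue,Wed,Wed,Tue) (Tue,Wed,Mon,Mon,Tue) (Tue,Wed,Tue,Tue,Tue) (Tue,Wed,Wed,Wed,Tue) (Tue,Thu,Mon,Mon,Tue) (Tue,Thu,Tue,Tue,Tue) (Tue,Thu,Wed,Wed,Tue) (Wed,Tue,Mon,Mon,Wed) (Wed,Tue,Tue,Tue,Wed) (Wed,Tue,Wed,Wed,Wed) (Wed,Wed,Mon,Mon,Wed) (Wed,Wed,Tue,Tue,Wed) (Wed,Wed,Wed,Wed,Wed) (Wed,Thu,Mon,Mon,Wed) (Wed,Thu,Tue,Tue,Wed) (Wed,Thu,Wed,Wed,Wed) — 27.
Summing: 27 + 27 = 54.

54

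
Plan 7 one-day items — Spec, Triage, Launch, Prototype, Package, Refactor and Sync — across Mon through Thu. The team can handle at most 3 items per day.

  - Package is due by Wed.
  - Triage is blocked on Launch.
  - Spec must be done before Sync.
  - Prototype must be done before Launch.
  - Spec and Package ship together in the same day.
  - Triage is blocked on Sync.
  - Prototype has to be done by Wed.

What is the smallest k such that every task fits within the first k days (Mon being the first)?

3

The precedence chain requires at least 3 distinct days.
With at most 3 per day and 7 tasks, at least 3 days are needed.
3 works (last occupied day: Wed): for example Triage in Wed; Package in Mon; Refactor in Tue; Prototype in Mon; Spec in Mon; Launch in Tue; Sync in Tue.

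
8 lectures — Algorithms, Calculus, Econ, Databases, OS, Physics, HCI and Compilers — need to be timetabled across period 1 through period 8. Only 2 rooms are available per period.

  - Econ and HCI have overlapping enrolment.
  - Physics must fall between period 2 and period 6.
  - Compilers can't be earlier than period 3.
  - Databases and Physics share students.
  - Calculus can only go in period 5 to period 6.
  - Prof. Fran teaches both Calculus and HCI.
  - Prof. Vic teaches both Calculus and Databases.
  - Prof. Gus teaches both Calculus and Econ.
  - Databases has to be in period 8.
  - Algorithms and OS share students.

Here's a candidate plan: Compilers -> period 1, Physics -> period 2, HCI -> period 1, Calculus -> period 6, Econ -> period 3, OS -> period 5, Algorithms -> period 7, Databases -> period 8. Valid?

Invalid. Compilers can't be earlier than period 3.

Econ and HCI have overlapping enrolment — holds.
Prof. Vic teaches both Calculus and Databases — holds.
Algorithms and OS share students — holds.
Databases and Physics share students — holds.
Only 2 rooms are available per period — holds.
Physics must fall between period 2 and period 6 — holds.
Databases has to be in period 8 — holds.
Prof. Gus teaches both Calculus and Econ — holds.
Prof. Fran teaches both Calculus and HCI — holds.
Calculus can only go in period 5 to period 6 — holds.
Compilers can't be earlier than period 3 — violated.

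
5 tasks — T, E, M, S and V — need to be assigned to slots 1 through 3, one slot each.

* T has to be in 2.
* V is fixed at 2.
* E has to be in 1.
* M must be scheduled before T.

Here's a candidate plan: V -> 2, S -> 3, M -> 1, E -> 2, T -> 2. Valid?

No. E has to be in 1 is not satisfied.

T has to be in 2 — holds.
M must be scheduled before T — holds.
V is fixed at 2 — holds.
E has to be in 1 — violated.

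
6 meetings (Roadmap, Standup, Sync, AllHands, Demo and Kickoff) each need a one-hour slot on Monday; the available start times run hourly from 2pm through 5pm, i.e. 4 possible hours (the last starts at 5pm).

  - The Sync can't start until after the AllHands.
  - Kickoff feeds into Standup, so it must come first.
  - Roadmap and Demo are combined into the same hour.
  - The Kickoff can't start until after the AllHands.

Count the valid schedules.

Splitting on Roadmap: it can be 2pm (11), 3pm (11), 4pm (11), 5pm (11). Listing each branch's schedules as (Standup, Sync, AllHands, Demo, Kickoff):
Roadmap=2pm: (4pm,3pm,2pm,2pm,3pm) (4pm,4pm,2pm,2pm,3pm) (4pm,5pm,2pm,2pm,3pm) (5pm,3pm,2pm,2pm,3pm) (5pm,3pm,2pm,2pm,4pm) (5pm,4pm,2pm,2pm,3pm) (5pm,4pm,2pm,2pm,4pm) (5pm,4pm,3pm,2pm,4pm) (5pm,5pm,2pm,2pm,3pm) (5pm,5pm,2pm,2pm,4pm) (5pm,5pm,3pm,2pm,4pm) — 11.
Roadmap=3pm: (4pm,3pm,2pm,3pm,3pm) (4pm,4pm,2pm,3pm,3pm) (4pm,5pm,2pm,3pm,3pm) (5pm,3pm,2pm,3pm,3pm) (5pm,3pm,2pm,3pm,4pm) (5pm,4pm,2pm,3pm,3pm) (5pm,4pm,2pm,3pm,4pm) (5pm,4pm,3pm,3pm,4pm) (5pm,5pm,2pm,3pm,3pm) (5pm,5pm,2pm,3pm,4pm) (5pm,5pm,3pm,3pm,4pm) — 11.
Roadmap=4pm: (4pm,3pm,2pm,4pm,3pm) (4pm,4pm,2pm,4pm,3pm) (4pm,5pm,2pm,4pm,3pm) (5pm,3pm,2pm,4pm,3pm) (5pm,3pm,2pm,4pm,4pm) (5pm,4pm,2pm,4pm,3pm) (5pm,4pm,2pm,4pm,4pm) (5pm,4pm,3pm,4pm,4pm) (5pm,5pm,2pm,4pm,3pm) (5pm,5pm,2pm,4pm,4pm) (5pm,5pm,3pm,4pm,4pm) — 11.
Roadmap=5pm: (4pm,3pm,2pm,5pm,3pm) (4pm,4pm,2pm,5pm,3pm) (4pm,5pm,2pm,5pm,3pm) (5pm,3pm,2pm,5pm,3pm) (5pm,3pm,2pm,5pm,4pm) (5pm,4pm,2pm,5pm,3pm) (5pm,4pm,2pm,5pm,4pm) (5pm,4pm,3pm,5pm,4pm) (5pm,5pm,2pm,5pm,3pm) (5pm,5pm,2pm,5pm,4pm) (5pm,5pm,3pm,5pm,4pm) — 11.
Summing: 11 + 11 + 11 + 11 = 44.

44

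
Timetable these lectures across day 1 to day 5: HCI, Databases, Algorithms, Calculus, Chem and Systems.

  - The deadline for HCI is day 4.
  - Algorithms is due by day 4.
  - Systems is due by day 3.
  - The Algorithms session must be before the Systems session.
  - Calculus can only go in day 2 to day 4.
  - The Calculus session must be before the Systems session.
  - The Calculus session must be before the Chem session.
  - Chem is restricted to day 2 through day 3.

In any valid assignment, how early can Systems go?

day 3

Precedence pushes Systems to at least day 3; Systems's own window allows nothing later than day 3.
Systems at day 3 is achievable: Databases=day 1; Calculus=day 2; HCI=day 1; Chem=day 3; Algorithms=day 1; Systems=day 3.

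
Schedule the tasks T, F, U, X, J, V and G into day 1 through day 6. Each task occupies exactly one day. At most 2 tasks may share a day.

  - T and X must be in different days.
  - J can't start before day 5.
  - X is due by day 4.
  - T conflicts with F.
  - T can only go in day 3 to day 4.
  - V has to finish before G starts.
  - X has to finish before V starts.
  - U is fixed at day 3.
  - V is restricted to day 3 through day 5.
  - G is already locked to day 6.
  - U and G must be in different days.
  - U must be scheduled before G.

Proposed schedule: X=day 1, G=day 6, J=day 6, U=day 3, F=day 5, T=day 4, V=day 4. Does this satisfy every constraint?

Yes

V is restricted to day 3 through day 5 — holds.
X is due by day 4 — holds.
T can only go in day 3 to day 4 — holds.
U is fixed at day 3 — holds.
J can't start before day 5 — holds.
X has to finish before V starts — holds.
At most 2 tasks may share a day — holds.
T conflicts with F — holds.
G is already locked to day 6 — holds.
U and G must be in different days — holds.
V has to finish before G starts — holds.
T and X must be in different days — holds.
U must be scheduled before G — holds.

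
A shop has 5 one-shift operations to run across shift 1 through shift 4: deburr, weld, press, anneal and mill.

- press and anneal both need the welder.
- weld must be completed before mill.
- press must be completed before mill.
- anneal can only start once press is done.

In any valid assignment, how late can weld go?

shift 3

Downstream work caps weld at shift 3.
weld at shift 3 is achievable: anneal in shift 2, deburr in shift 1, press in shift 1, mill in shift 4, weld in shift 3.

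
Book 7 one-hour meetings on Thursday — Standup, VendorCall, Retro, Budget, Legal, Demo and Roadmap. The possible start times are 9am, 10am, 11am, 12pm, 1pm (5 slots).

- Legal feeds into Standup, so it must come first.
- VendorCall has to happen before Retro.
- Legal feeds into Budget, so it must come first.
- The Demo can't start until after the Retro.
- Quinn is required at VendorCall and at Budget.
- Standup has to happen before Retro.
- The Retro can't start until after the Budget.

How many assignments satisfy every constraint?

60

Splitting on Standup: it can be 10am (30), 11am (30). Listing each branch's schedules as (VendorCall, Retro, Budget, Legal, Demo, Roadmap):
Standup=10am: (9am,11am,10am,9am,12pm,9am) (9am,11am,10am,9am,12pm,10am) (9am,11am,10am,9am,12pm,11am) (9am,11am,10am,9am,12pm,12pm) (9am,11am,10am,9am,12pm,1pm) (9am,11am,10am,9am,1pm,9am) (9am,11am,10am,9am,1pm,10am) (9am,11am,10am,9am,1pm,11am) (9am,11am,10am,9am,1pm,12pm) (9am,11am,10am,9am,1pm,1pm) (9am,12pm,10am,9am,1pm,9am) (9am,12pm,10am,9am,1pm,10am) (9am,12pm,10am,9am,1pm,11am) (9am,12pm,10am,9am,1pm,12pm) (9am,12pm,10am,9am,1pm,1pm) (9am,12pm,11am,9am,1pm,9am) (9am,12pm,11am,9am,1pm,10am) (9am,12pm,11am,9am,1pm,11am) (9am,12pm,11am,9am,1pm,12pm) (9am,12pm,11am,9am,1pm,1pm) (10am,12pm,11am,9am,1pm,9am) (10am,12pm,11am,9am,1pm,10am) (10am,12pm,11am,9am,1pm,11am) (10am,12pm,11am,9am,1pm,12pm) (10am,12pm,11am,9am,1pm,1pm) (11am,12pm,10am,9am,1pm,9am) (11am,12pm,10am,9am,1pm,10am) (11am,12pm,10am,9am,1pm,11am) (11am,12pm,10am,9am,1pm,12pm) (11am,12pm,10am,9am,1pm,1pm) — 30.
Standup=11am: (9am,12pm,10am,9am,1pm,9am) (9am,12pm,10am,9am,1pm,10am) (9am,12pm,10am,9am,1pm,11am) (9am,12pm,10am,9am,1pm,12pm) (9am,12pm,10am,9am,1pm,1pm) (9am,12pm,11am,9am,1pm,9am) (9am,12pm,11am,9am,1pm,10am) (9am,12pm,11am,9am,1pm,11am) (9am,12pm,11am,9am,1pm,12pm) (9am,12pm,11am,9am,1pm,1pm) (9am,12pm,11am,10am,1pm,9am) (9am,12pm,11am,10am,1pm,10am) (9am,12pm,11am,10am,1pm,11am) (9am,12pm,11am,10am,1pm,12pm) (9am,12pm,11am,10am,1pm,1pm) (10am,12pm,11am,9am,1pm,9am) (10am,12pm,11am,9am,1pm,10am) (10am,12pm,11am,9am,1pm,11am) (10am,12pm,11am,9am,1pm,12pm) (10am,12pm,11am,9am,1pm,1pm) (10am,12pm,11am,10am,1pm,9am) (10am,12pm,11am,10am,1pm,10am) (10am,12pm,11am,10am,1pm,11am) (10am,12pm,11am,10am,1pm,12pm) (10am,12pm,11am,10am,1pm,1pm) (11am,12pm,10am,9am,1pm,9am) (11am,12pm,10am,9am,1pm,10am) (11am,12pm,10am,9am,1pm,11am) (11am,12pm,10am,9am,1pm,12pm) (11am,12pm,10am,9am,1pm,1pm) — 30.
Summing: 30 + 30 = 60.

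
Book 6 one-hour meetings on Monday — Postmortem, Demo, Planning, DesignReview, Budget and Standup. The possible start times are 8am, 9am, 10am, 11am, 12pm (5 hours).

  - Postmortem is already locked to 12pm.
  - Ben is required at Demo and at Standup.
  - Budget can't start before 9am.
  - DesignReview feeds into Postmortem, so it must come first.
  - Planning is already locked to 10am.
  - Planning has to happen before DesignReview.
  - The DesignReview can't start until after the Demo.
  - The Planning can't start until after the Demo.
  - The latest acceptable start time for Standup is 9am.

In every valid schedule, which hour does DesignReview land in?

Planning is fixed at 10am and must come before DesignReview, so DesignReview is at least 11am.
Postmortem is fixed at 12pm and must come after DesignReview, so DesignReview is at most 11am.
So DesignReview must be 11am.

11am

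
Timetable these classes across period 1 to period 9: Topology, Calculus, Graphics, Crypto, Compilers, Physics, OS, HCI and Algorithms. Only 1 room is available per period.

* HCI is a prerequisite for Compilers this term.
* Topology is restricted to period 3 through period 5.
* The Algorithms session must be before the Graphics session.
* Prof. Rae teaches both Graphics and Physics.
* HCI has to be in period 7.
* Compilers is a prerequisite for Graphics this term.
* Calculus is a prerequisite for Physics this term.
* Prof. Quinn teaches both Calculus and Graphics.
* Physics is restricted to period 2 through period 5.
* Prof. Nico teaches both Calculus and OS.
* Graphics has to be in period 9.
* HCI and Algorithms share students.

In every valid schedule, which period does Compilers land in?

period 8

HCI is fixed at period 7 and must come before Compilers, so Compilers is at least period 8.
Graphics is fixed at period 9 and must come after Compilers, so Compilers is at most period 8.
So Compilers must be period 8.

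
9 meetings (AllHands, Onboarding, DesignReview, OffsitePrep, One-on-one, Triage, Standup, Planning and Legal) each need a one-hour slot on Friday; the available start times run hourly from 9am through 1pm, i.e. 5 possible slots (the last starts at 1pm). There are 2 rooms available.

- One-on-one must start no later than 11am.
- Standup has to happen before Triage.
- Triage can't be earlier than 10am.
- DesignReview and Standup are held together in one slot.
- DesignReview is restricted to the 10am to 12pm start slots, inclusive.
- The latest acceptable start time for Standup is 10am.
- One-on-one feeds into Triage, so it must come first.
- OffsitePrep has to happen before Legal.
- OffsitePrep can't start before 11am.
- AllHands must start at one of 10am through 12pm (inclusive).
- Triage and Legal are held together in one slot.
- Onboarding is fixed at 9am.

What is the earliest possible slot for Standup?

Standup must be in the same slot as DesignReview, which can't be before 10am, so Standup is at least 10am; Standup's own window allows nothing later than 10am.
Standup at 10am is achievable: Planning in 1pm, OffsitePrep in 11am, One-on-one in 9am, Onboarding in 9am, Legal in 12pm, AllHands in 11am, Standup in 10am, DesignReview in 10am, Triage in 12pm.

10am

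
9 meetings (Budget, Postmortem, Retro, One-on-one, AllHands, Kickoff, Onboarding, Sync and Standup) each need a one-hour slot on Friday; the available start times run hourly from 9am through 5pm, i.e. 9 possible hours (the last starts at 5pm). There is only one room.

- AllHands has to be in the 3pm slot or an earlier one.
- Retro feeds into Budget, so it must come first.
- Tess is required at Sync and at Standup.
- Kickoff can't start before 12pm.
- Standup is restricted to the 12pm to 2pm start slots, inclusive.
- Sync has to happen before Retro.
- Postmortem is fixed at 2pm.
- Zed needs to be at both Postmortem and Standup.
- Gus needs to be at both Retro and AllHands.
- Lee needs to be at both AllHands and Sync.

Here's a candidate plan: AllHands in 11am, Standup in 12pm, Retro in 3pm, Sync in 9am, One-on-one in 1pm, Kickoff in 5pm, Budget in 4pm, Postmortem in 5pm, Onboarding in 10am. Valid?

Invalid. Postmortem is fixed at 2pm.

Kickoff can't start before 12pm — holds.
Sync has to happen before Retro — holds.
Retro feeds into Budget, so it must come first — holds.
Zed needs to be at both Postmortem and Standup — holds.
AllHands has to be in the 3pm slot or an earlier one — holds.
Standup is restricted to the 12pm to 2pm start slots, inclusive — holds.
Lee needs to be at both AllHands and Sync — holds.
Tess is required at Sync and at Standup — holds.
Gus needs to be at both Retro and AllHands — holds.
There is only one room — violated.
Postmortem is fixed at 2pm — violated.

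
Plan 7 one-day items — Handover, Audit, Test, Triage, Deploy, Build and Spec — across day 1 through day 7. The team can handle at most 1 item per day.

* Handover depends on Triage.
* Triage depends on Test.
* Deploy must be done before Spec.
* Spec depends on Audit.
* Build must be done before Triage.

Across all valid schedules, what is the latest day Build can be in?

Downstream work caps Build at day 5.
Build at day 5 is achievable: Build -> day 5; Audit -> day 1; Handover -> day 7; Spec -> day 3; Test -> day 4; Triage -> day 6; Deploy -> day 2.

day 5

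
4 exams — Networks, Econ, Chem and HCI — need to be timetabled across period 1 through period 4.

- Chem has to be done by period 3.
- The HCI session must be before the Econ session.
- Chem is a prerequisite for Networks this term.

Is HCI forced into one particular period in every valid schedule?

HCI can be period 1 (e.g. HCI in period 1, Econ in period 2, Networks in period 2, Chem in period 1) or period 2 (e.g. HCI in period 2, Networks in period 2, Chem in period 1, Econ in period 3).

No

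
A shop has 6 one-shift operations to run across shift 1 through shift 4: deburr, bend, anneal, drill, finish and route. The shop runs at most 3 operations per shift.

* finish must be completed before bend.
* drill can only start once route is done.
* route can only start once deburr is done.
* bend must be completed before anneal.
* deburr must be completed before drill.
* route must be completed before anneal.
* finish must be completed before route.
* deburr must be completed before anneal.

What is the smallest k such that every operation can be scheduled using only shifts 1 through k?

3 shifts

The precedence chain requires at least 3 distinct shifts.
With at most 3 per shift and 6 operations, at least 2 shifts are needed.
3 works (last occupied shift: shift 3): for example anneal in shift 3, route in shift 2, finish in shift 1, bend in shift 2, deburr in shift 1, drill in shift 3.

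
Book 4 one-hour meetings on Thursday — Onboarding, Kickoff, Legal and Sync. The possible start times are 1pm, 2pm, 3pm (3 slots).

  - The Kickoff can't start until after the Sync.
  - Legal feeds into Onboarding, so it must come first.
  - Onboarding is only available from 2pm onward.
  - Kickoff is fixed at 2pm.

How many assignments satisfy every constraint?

3

Enumerating: Onboarding -> 2pm, Legal -> 1pm, Kickoff -> 2pm, Sync -> 1pm | Kickoff -> 2pm, Sync -> 1pm, Onboarding -> 3pm, Legal -> 1pm | Kickoff -> 2pm; Sync -> 1pm; Onboarding -> 3pm; Legal -> 2pm.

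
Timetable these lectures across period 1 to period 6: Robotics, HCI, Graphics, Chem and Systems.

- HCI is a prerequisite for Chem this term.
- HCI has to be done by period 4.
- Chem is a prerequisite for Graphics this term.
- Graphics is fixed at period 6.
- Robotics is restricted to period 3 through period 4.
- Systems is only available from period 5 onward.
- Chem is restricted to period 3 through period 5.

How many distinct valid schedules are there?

Splitting on Robotics: it can be period 3 (18), period 4 (18). Listing each branch's schedules as (HCI, Graphics, Chem, Systems) by period number:
Robotics=period 3: (1,6,3,5) (1,6,3,6) (1,6,4,5) (1,6,4,6) (1,6,5,5) (1,6,5,6) (2,6,3,5) (2,6,3,6) (2,6,4,5) (2,6,4,6) (2,6,5,5) (2,6,5,6) (3,6,4,5) (3,6,4,6) (3,6,5,5) (3,6,5,6) (4,6,5,5) (4,6,5,6) — 18.
Robotics=period 4: (1,6,3,5) (1,6,3,6) (1,6,4,5) (1,6,4,6) (1,6,5,5) (1,6,5,6) (2,6,3,5) (2,6,3,6) (2,6,4,5) (2,6,4,6) (2,6,5,5) (2,6,5,6) (3,6,4,5) (3,6,4,6) (3,6,5,5) (3,6,5,6) (4,6,5,5) (4,6,5,6) — 18.
Summing: 18 + 18 = 36.

36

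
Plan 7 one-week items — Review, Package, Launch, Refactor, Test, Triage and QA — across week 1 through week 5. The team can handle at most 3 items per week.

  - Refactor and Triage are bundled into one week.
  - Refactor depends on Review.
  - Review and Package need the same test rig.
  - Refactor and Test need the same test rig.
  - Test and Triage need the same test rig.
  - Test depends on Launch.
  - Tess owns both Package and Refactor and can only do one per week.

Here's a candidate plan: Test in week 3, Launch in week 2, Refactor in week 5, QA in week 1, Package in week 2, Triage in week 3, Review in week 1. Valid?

No. Test and Triage need the same test rig is not satisfied.

Review and Package need the same test rig — holds.
Refactor and Triage are bundled into one week — violated.
Refactor depends on Review — holds.
Test depends on Launch — holds.
The team can handle at most 3 items per week — holds.
Test and Triage need the same test rig — violated.
Tess owns both Package and Refactor and can only do one per week — holds.
Refactor and Test need the same test rig — holds.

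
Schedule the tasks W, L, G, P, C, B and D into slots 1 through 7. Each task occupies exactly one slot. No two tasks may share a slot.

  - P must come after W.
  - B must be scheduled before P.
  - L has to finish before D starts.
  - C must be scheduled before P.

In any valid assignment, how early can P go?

4

Precedence pushes P to at least 2.
P at 4 is achievable: C=2, D=6, B=3, P=4, W=1, L=5, G=7.
Nothing earlier works — the capacity limit rule out every slot before 4.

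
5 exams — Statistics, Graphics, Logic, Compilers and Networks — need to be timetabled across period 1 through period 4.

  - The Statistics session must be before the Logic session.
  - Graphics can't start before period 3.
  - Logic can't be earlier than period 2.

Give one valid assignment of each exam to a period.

Compilers -> period 1; Graphics -> period 3; Networks -> period 1; Logic -> period 2; Statistics -> period 1

Checking: Statistics(period 1) before Logic(period 2); Graphics=period 3 in [period 3,period 4]; Logic=period 2 in [period 2,period 4].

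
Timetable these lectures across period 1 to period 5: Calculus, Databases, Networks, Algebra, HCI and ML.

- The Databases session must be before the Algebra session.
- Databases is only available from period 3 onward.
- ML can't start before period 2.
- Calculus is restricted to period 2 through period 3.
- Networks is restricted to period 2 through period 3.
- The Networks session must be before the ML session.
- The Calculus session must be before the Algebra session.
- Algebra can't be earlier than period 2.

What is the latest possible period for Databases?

period 4

Databases is available from period 3; downstream work caps Databases at period 4.
Databases at period 4 is achievable: Databases in period 4; Algebra in period 5; Networks in period 2; Calculus in period 2; ML in period 3; HCI in period 1.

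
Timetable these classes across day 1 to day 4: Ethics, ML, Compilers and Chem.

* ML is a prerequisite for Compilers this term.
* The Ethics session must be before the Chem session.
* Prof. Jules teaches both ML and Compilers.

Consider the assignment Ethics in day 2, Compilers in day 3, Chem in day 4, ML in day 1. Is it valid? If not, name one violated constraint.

ML is a prerequisite for Compilers this term — holds.
Prof. Jules teaches both ML and Compilers — holds.
The Ethics session must be before the Chem session — holds.

Yes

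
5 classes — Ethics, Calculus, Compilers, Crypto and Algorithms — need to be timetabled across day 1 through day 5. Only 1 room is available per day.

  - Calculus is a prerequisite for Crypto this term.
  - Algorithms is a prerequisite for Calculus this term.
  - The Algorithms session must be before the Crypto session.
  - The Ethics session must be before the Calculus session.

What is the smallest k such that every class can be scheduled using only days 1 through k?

5

The precedence chain requires at least 3 distinct days.
With at most 1 per day and 5 classes, at least 5 days are needed.
5 works (last occupied day: day 5): for example Compilers -> day 5; Crypto -> day 4; Calculus -> day 3; Algorithms -> day 1; Ethics -> day 2.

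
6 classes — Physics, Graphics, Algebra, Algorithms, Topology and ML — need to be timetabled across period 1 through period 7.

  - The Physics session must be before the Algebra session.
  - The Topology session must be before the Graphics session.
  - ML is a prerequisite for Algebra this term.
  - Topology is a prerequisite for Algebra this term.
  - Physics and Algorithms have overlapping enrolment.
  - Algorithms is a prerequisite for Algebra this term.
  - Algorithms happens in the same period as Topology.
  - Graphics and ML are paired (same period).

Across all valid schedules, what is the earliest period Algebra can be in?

period 3

Precedence pushes Algebra to at least period 3.
Algebra at period 3 is achievable: Graphics in period 2; ML in period 2; Algorithms in period 1; Topology in period 1; Physics in period 2; Algebra in period 3.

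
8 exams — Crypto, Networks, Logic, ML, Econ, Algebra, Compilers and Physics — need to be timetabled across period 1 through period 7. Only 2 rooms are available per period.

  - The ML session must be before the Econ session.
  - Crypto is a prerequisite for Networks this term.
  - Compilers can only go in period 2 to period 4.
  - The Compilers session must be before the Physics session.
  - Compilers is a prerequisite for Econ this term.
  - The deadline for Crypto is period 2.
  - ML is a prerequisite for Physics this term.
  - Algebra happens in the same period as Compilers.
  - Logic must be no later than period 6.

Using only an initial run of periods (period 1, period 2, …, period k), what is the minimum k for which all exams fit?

4

The precedence chain requires at least 2 distinct periods.
With at most 2 per period and 8 exams, at least 4 periods are needed.
Propagating the time windows through the other constraints, Econ can't land before period 3, so the schedule must run through at least period 3.
4 works (last occupied period: period 4): for example Compilers -> period 2; Crypto -> period 1; Physics -> period 3; ML -> period 1; Econ -> period 3; Algebra -> period 2; Logic -> period 4; Networks -> period 4.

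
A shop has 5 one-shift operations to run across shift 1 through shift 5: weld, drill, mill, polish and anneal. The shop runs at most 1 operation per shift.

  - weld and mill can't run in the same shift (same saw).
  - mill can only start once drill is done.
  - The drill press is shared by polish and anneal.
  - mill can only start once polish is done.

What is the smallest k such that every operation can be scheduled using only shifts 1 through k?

5 shifts

The precedence chain requires at least 2 distinct shifts.
With at most 1 per shift and 5 operations, at least 5 shifts are needed.
5 works (last occupied shift: shift 5): for example weld=shift 4; drill=shift 1; anneal=shift 5; mill=shift 3; polish=shift 2.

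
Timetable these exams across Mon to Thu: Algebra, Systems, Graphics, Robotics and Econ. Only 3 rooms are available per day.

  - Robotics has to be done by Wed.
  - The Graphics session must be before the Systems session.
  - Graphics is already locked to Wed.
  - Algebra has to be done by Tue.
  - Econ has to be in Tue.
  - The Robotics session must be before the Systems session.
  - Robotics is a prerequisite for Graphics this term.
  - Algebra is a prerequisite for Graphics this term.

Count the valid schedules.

4

Enumerating: Systems in Thu; Graphics in Wed; Algebra in Mon; Econ in Tue; Robotics in Mon | Econ -> Tue, Robotics -> Tue, Graphics -> Wed, Systems -> Thu, Algebra -> Mon | Econ in Tue; Systems in Thu; Robotics in Mon; Graphics in Wed; Algebra in Tue | Algebra=Tue; Graphics=Wed; Econ=Tue; Robotics=Tue; Systems=Thu.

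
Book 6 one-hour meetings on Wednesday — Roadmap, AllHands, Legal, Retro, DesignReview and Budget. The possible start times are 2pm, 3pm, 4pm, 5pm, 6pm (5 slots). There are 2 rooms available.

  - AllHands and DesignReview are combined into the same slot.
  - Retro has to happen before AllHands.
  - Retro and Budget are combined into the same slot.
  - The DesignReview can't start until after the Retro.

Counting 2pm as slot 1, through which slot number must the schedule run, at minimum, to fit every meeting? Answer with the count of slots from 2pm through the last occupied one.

3

The precedence chain requires at least 2 distinct slots.
With at most 2 per slot and 6 meetings, at least 3 slots are needed.
3 works (last occupied slot: 4pm): for example Budget=2pm; Roadmap=4pm; AllHands=3pm; Legal=4pm; DesignReview=3pm; Retro=2pm.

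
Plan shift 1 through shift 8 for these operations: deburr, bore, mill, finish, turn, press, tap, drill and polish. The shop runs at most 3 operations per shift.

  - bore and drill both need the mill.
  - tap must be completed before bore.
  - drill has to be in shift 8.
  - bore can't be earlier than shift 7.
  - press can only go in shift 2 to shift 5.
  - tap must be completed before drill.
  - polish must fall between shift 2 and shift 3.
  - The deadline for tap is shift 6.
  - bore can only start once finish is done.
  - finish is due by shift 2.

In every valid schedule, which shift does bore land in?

bore's window is shift 7–shift 8.
drill is fixed at shift 8, and bore can't share a shift with drill.
So bore must be shift 7.

shift 7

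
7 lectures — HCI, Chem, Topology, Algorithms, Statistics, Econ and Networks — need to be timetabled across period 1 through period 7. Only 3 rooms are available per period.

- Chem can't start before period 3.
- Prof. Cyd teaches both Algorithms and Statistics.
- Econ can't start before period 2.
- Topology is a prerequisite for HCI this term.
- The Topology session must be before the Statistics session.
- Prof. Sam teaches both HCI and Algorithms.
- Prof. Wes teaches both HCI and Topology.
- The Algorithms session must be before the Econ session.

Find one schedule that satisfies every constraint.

Statistics -> period 2; Econ -> period 2; Chem -> period 3; Networks -> period 1; Algorithms -> period 1; Topology -> period 1; HCI -> period 2

Checking: Algorithms(period 1) before Econ(period 2); Topology(period 1) before HCI(period 2); Topology(period 1) before Statistics(period 2); HCI(period 2) != Topology(period 1); Algorithms(period 1) != Statistics(period 2); HCI(period 2) != Algorithms(period 1); Chem=period 3 in [period 3,period 7]; Econ=period 2 in [period 2,period 7]; max 3 per period (cap 3).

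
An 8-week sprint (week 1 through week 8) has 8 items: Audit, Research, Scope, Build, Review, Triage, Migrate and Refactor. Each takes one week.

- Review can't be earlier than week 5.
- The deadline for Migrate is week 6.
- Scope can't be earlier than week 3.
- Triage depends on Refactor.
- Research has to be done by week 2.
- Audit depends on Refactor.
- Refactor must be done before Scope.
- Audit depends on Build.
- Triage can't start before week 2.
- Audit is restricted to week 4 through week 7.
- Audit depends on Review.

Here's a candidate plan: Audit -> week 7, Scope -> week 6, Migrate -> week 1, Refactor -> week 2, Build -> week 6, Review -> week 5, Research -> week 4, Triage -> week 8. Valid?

No — it violates: Research has to be done by week 2

Audit depends on Review — holds.
Research has to be done by week 2 — violated.
Refactor must be done before Scope — holds.
Audit depends on Refactor — holds.
Audit is restricted to week 4 through week 7 — holds.
Scope can't be earlier than week 3 — holds.
Review can't be earlier than week 5 — holds.
Audit depends on Build — holds.
The deadline for Migrate is week 6 — holds.
Triage can't start before week 2 — holds.
Triage depends on Refactor — holds.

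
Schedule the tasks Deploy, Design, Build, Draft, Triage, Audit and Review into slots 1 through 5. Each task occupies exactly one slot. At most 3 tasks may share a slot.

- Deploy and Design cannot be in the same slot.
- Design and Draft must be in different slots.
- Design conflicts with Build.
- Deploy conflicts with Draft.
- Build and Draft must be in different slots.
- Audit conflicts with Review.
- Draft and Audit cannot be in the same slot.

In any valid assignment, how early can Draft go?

Draft at 1 is achievable: Design in 3; Review in 1; Deploy in 2; Draft in 1; Build in 2; Audit in 2; Triage in 1.

1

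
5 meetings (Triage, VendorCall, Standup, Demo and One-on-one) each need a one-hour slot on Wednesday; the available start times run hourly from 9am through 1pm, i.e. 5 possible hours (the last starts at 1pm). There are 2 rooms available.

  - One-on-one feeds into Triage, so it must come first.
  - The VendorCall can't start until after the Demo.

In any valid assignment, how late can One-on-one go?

Downstream work caps One-on-one at 12pm.
One-on-one at 12pm is achievable: Triage=1pm; VendorCall=10am; Demo=9am; One-on-one=12pm; Standup=9am.

12pm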